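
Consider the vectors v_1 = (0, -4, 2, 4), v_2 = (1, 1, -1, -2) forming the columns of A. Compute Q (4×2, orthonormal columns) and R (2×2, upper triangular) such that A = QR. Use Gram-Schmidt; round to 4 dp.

Q = [[0.0000, 0.8018], [-0.6667, -0.4454], [0.3333, -0.1782], [0.6667, -0.3563]], R = [[6.0000, -2.3333], [0.0000, 1.2472]]

v_1 = (0, -4, 2, 4); ‖v_1‖ = 6.0000, so e_1 = (0.0000, -0.6667, 0.3333, 0.6667).
e_1·v_2 = 0.0000·1 + (-0.6667)·1 + 0.3333·(-1) + 0.6667·(-2) = -2.3333.
u_2 = v_2 + 2.3333·e_1 = (1.0000, -0.5556, -0.2222, -0.4444).
‖u_2‖ = 1.2472, so e_2 = (0.8018, -0.4454, -0.1782, -0.3563).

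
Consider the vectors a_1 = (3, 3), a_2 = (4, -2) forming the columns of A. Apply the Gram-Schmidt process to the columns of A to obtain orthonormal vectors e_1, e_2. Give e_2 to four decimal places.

e_2 = (0.7071, -0.7071)

a_1 = (3, 3); ‖a_1‖ = 4.2426, so e_1 = (0.7071, 0.7071).
e_1·a_2 = 0.7071·4 + 0.7071·(-2) = 1.4142.
u_2 = a_2 − 1.4142·e_1 = (3.0000, -3.0000).
‖u_2‖ = 4.2426, so e_2 = (0.7071, -0.7071).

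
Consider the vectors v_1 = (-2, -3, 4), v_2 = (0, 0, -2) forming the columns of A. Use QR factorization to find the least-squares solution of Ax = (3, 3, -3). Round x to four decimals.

x = (-1.1538, -0.8077)

v_1 = (-2, -3, 4); ‖v_1‖ = 5.3852, so q_1 = (-0.3714, -0.5571, 0.7428).
q_1·v_2 = (-0.3714)·0 + (-0.5571)·0 + 0.7428·(-2) = -1.4856.
u_2 = v_2 + 1.4856·q_1 = (-0.5517, -0.8276, -0.8966).
‖u_2‖ = 1.3391, so q_2 = (-0.4120, -0.6180, -0.6695).
Qᵀb = (-5.0138, -1.0816).
Back-substitute: x_2 = -1.0816/1.3391 = -0.8077.
x_1 = (-5.0138 + 1.4856·(-0.8077))/5.3852 = -1.1538.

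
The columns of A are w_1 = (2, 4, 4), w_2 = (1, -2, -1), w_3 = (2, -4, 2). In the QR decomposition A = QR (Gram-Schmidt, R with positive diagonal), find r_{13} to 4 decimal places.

w_1 = (2, 4, 4); ‖w_1‖ = 6.0000, so e_1 = (0.3333, 0.6667, 0.6667).
r_{13} = e_1·w_3 = -0.6667.

r_{13} = -0.6667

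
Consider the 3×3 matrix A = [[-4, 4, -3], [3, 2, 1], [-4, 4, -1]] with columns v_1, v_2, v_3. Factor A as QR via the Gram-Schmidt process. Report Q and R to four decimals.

v_1 = (-4, 3, -4); ‖v_1‖ = 6.4031, so q_1 = (-0.6247, 0.4685, -0.6247).
q_1·v_2 = (-0.6247)·4 + 0.4685·2 + (-0.6247)·4 = -4.0605.
u_2 = v_2 + 4.0605·q_1 = (1.4634, 3.9024, 1.4634).
‖u_2‖ = 4.4173, so q_2 = (0.3313, 0.8835, 0.3313).
q_1·v_3 = (-0.6247)·(-3) + 0.4685·1 + (-0.6247)·(-1) = 2.9673; q_2·v_3 = 0.3313·(-3) + 0.8835·1 + 0.3313·(-1) = -0.4417.
u_3 = v_3 − 2.9673·q_1 + 0.4417·q_2 = (-1.0000, 0.0000, 1.0000).
‖u_3‖ = 1.4142, so q_3 = (-0.7071, 0.0000, 0.7071).

Q = [[-0.6247, 0.3313, -0.7071], [0.4685, 0.8835, 0.0000], [-0.6247, 0.3313, 0.7071]], R = [[6.4031, -4.0605, 2.9673], [0.0000, 4.4173, -0.4417], [0.0000, 0.0000, 1.4142]]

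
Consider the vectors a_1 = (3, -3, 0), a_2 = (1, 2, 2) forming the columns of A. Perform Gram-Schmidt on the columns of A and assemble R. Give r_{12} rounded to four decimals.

a_1 = (3, -3, 0); ‖a_1‖ = 4.2426, so e_1 = (0.7071, -0.7071, 0.0000).
r_{12} = e_1·a_2 = -0.7071.

r_{12} = -0.7071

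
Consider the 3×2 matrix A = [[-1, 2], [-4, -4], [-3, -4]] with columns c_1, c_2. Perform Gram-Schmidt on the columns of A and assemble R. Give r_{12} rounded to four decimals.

r_{12} = 5.0990

c_1 = (-1, -4, -3); ‖c_1‖ = 5.0990, so q_1 = (-0.1961, -0.7845, -0.5883).
r_{12} = q_1·c_2 = 5.0990.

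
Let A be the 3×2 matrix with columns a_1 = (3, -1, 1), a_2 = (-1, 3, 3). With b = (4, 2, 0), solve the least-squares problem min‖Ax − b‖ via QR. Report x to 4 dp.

x = (0.9800, 0.2600)

a_1 = (3, -1, 1); ‖a_1‖ = 3.3166, so e_1 = (0.9045, -0.3015, 0.3015).
e_1·a_2 = 0.9045·(-1) + (-0.3015)·3 + 0.3015·3 = -0.9045.
u_2 = a_2 + 0.9045·e_1 = (-0.1818, 2.7273, 3.2727).
‖u_2‖ = 4.2640, so e_2 = (-0.0426, 0.6396, 0.7675).
Qᵀb = (3.0151, 1.1086).
Back-substitute: x_2 = 1.1086/4.2640 = 0.2600.
x_1 = (3.0151 + 0.9045·0.2600)/3.3166 = 0.9800.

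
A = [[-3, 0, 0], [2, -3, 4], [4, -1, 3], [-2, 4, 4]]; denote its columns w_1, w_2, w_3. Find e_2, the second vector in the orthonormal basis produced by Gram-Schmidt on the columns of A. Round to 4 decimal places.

w_1 = (-3, 2, 4, -2); ‖w_1‖ = 5.7446, so e_1 = (-0.5222, 0.3482, 0.6963, -0.3482).
e_1·w_2 = (-0.5222)·0 + 0.3482·(-3) + 0.6963·(-1) + (-0.3482)·4 = -3.1334.
u_2 = w_2 + 3.1334·e_1 = (-1.6364, -1.9091, 1.1818, 2.9091).
‖u_2‖ = 4.0227, so e_2 = (-0.4068, -0.4746, 0.2938, 0.7232).

e_2 = (-0.4068, -0.4746, 0.2938, 0.7232)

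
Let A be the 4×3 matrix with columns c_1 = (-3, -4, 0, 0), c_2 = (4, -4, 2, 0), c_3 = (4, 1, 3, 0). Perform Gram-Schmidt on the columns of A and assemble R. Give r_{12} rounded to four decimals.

e_1 = c_1/‖c_1‖ = (-3, -4, 0, 0)/5.0000 = (-0.6000, -0.8000, 0.0000, 0.0000).
r_{12} = e_1·c_2 = 0.8000.

r_{12} = 0.8000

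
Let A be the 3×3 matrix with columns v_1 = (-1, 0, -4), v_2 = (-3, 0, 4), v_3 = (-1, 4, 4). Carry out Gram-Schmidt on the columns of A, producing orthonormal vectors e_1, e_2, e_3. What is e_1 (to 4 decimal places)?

e_1 = v_1/‖v_1‖ = (-1, 0, -4)/4.1231 = (-0.2425, 0.0000, -0.9701).

e_1 = (-0.2425, 0.0000, -0.9701)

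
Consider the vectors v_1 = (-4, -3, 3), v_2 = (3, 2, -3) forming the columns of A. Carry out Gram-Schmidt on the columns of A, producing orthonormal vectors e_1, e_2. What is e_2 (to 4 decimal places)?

v_1 = (-4, -3, 3); ‖v_1‖ = 5.8310, so e_1 = (-0.6860, -0.5145, 0.5145).
e_1·v_2 = (-0.6860)·3 + (-0.5145)·2 + 0.5145·(-3) = -4.6305.
u_2 = v_2 + 4.6305·e_1 = (-0.1765, -0.3824, -0.6176).
‖u_2‖ = 0.7475, so e_2 = (-0.2361, -0.5115, -0.8262).

e_2 = (-0.2361, -0.5115, -0.8262)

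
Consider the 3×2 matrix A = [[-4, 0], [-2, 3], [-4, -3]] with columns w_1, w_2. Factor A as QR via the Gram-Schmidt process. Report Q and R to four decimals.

w_1 = (-4, -2, -4); ‖w_1‖ = 6.0000, so q_1 = (-0.6667, -0.3333, -0.6667).
q_1·w_2 = (-0.6667)·0 + (-0.3333)·3 + (-0.6667)·(-3) = 1.0000.
u_2 = w_2 − 1.0000·q_1 = (0.6667, 3.3333, -2.3333).
‖u_2‖ = 4.1231, so q_2 = (0.1617, 0.8085, -0.5659).

Q = [[-0.6667, 0.1617], [-0.3333, 0.8085], [-0.6667, -0.5659]], R = [[6.0000, 1.0000], [0.0000, 4.1231]]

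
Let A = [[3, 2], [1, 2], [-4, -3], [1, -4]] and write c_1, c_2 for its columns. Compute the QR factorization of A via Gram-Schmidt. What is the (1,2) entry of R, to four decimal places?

r_{12} = 3.0792

c_1 = (3, 1, -4, 1); ‖c_1‖ = 5.1962, so q_1 = (0.5774, 0.1925, -0.7698, 0.1925).
r_{12} = q_1·c_2 = 3.0792.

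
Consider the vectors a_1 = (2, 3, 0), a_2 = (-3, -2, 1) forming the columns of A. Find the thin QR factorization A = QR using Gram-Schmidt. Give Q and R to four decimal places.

a_1 = (2, 3, 0); ‖a_1‖ = 3.6056, so e_1 = (0.5547, 0.8321, 0.0000).
e_1·a_2 = 0.5547·(-3) + 0.8321·(-2) + 0.0000·1 = -3.3282.
u_2 = a_2 + 3.3282·e_1 = (-1.1538, 0.7692, 1.0000).
‖u_2‖ = 1.7097, so e_2 = (-0.6749, 0.4499, 0.5849).

Q = [[0.5547, -0.6749], [0.8321, 0.4499], [0.0000, 0.5849]], R = [[3.6056, -3.3282], [0.0000, 1.7097]]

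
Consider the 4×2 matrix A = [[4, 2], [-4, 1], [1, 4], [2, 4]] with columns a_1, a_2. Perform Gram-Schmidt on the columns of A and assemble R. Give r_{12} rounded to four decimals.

a_1 = (4, -4, 1, 2); ‖a_1‖ = 6.0828, so q_1 = (0.6576, -0.6576, 0.1644, 0.3288).
r_{12} = q_1·a_2 = 2.6304.

r_{12} = 2.6304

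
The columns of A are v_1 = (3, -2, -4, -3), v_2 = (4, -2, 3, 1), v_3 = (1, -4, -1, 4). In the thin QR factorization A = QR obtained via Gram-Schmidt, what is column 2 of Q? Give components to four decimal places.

v_1 = (3, -2, -4, -3); ‖v_1‖ = 6.1644, so q_1 = (0.4867, -0.3244, -0.6489, -0.4867).
q_1·v_2 = 0.4867·4 + (-0.3244)·(-2) + (-0.6489)·3 + (-0.4867)·1 = 0.1622.
u_2 = v_2 − 0.1622·q_1 = (3.9211, -1.9474, 3.1053, 1.0789).
‖u_2‖ = 5.4748, so q_2 = (0.7162, -0.3557, 0.5672, 0.1971).

q_2 = (0.7162, -0.3557, 0.5672, 0.1971)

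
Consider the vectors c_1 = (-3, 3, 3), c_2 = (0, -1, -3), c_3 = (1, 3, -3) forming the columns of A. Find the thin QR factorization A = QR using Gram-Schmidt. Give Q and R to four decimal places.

Q = [[-0.5774, -0.6172, 0.5345], [0.5774, 0.1543, 0.8018], [0.5774, -0.7715, -0.2673]], R = [[5.1962, -2.3094, -0.5774], [0.0000, 2.1602, 2.1602], [0.0000, 0.0000, 3.7417]]

c_1 = (-3, 3, 3); ‖c_1‖ = 5.1962, so q_1 = (-0.5774, 0.5774, 0.5774).
q_1·c_2 = (-0.5774)·0 + 0.5774·(-1) + 0.5774·(-3) = -2.3094.
u_2 = c_2 + 2.3094·q_1 = (-1.3333, 0.3333, -1.6667).
‖u_2‖ = 2.1602, so q_2 = (-0.6172, 0.1543, -0.7715).
q_1·c_3 = (-0.5774)·1 + 0.5774·3 + 0.5774·(-3) = -0.5774; q_2·c_3 = (-0.6172)·1 + 0.1543·3 + (-0.7715)·(-3) = 2.1602.
u_3 = c_3 + 0.5774·q_1 − 2.1602·q_2 = (2.0000, 3.0000, -1.0000).
‖u_3‖ = 3.7417, so q_3 = (0.5345, 0.8018, -0.2673).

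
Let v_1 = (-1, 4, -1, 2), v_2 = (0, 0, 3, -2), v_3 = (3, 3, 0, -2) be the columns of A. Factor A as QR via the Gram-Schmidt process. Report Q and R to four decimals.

v_1 = (-1, 4, -1, 2); ‖v_1‖ = 4.6904, so q_1 = (-0.2132, 0.8528, -0.2132, 0.4264).
q_1·v_2 = (-0.2132)·0 + 0.8528·0 + (-0.2132)·3 + 0.4264·(-2) = -1.4924.
u_2 = v_2 + 1.4924·q_1 = (-0.3182, 1.2727, 2.6818, -1.3636).
‖u_2‖ = 3.2822, so q_2 = (-0.0969, 0.3878, 0.8171, -0.4155).
q_1·v_3 = (-0.2132)·3 + 0.8528·3 + (-0.2132)·0 + 0.4264·(-2) = 1.0660; q_2·v_3 = (-0.0969)·3 + 0.3878·3 + 0.8171·0 + (-0.4155)·(-2) = 1.7034.
u_3 = v_3 − 1.0660·q_1 − 1.7034·q_2 = (3.3924, 1.4304, -1.1646, -1.7468).
‖u_3‖ = 4.2382, so q_3 = (0.8004, 0.3375, -0.2748, -0.4122).

Q = [[-0.2132, -0.0969, 0.8004], [0.8528, 0.3878, 0.3375], [-0.2132, 0.8171, -0.2748], [0.4264, -0.4155, -0.4122]], R = [[4.6904, -1.4924, 1.0660], [0.0000, 3.2822, 1.7034], [0.0000, 0.0000, 4.2382]]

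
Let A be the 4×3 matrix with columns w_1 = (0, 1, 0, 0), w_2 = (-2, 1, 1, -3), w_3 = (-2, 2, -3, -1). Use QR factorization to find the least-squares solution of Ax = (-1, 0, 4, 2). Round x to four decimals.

w_1 = (0, 1, 0, 0); ‖w_1‖ = 1.0000, so e_1 = (0.0000, 1.0000, 0.0000, 0.0000).
e_1·w_2 = 0.0000·(-2) + 1.0000·1 + 0.0000·1 + 0.0000·(-3) = 1.0000.
u_2 = w_2 − 1.0000·e_1 = (-2.0000, 0.0000, 1.0000, -3.0000).
‖u_2‖ = 3.7417, so e_2 = (-0.5345, 0.0000, 0.2673, -0.8018).
e_1·w_3 = 0.0000·(-2) + 1.0000·2 + 0.0000·(-3) + 0.0000·(-1) = 2.0000; e_2·w_3 = (-0.5345)·(-2) + 0.0000·2 + 0.2673·(-3) + (-0.8018)·(-1) = 1.0690.
u_3 = w_3 − 2.0000·e_1 − 1.0690·e_2 = (-1.4286, 0.0000, -3.2857, -0.1429).
‖u_3‖ = 3.5857, so e_3 = (-0.3984, 0.0000, -0.9163, -0.0398).
Qᵀb = (0.0000, 0.0000, -3.3466).
Back-substitute: x_3 = -3.3466/3.5857 = -0.9333.
x_2 = (0.0000 − 1.0690·(-0.9333))/3.7417 = 0.2667.
x_1 = (0.0000 − 1.0000·0.2667 − 2.0000·(-0.9333))/1.0000 = 1.6000.

x = (1.6000, 0.2667, -0.9333)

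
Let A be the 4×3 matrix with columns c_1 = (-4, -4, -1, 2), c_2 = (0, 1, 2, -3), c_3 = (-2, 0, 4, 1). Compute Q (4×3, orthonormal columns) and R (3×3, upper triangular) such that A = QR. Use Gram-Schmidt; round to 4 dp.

Q = [[-0.6576, -0.4080, -0.1178], [-0.6576, -0.0935, 0.2184], [-0.1644, 0.5271, 0.7709], [0.3288, -0.7396, 0.5867]], R = [[6.0828, -1.9728, 0.9864], [0.0000, 3.1793, 2.1847], [0.0000, 0.0000, 3.9056]]

c_1 = (-4, -4, -1, 2); ‖c_1‖ = 6.0828, so e_1 = (-0.6576, -0.6576, -0.1644, 0.3288).
e_1·c_2 = (-0.6576)·0 + (-0.6576)·1 + (-0.1644)·2 + 0.3288·(-3) = -1.9728.
u_2 = c_2 + 1.9728·e_1 = (-1.2973, -0.2973, 1.6757, -2.3514).
‖u_2‖ = 3.1793, so e_2 = (-0.4080, -0.0935, 0.5271, -0.7396).
e_1·c_3 = (-0.6576)·(-2) + (-0.6576)·0 + (-0.1644)·4 + 0.3288·1 = 0.9864; e_2·c_3 = (-0.4080)·(-2) + (-0.0935)·0 + 0.5271·4 + (-0.7396)·1 = 2.1847.
u_3 = c_3 − 0.9864·e_1 − 2.1847·e_2 = (-0.4599, 0.8529, 3.0107, 2.2914).
‖u_3‖ = 3.9056, so e_3 = (-0.1178, 0.2184, 0.7709, 0.5867).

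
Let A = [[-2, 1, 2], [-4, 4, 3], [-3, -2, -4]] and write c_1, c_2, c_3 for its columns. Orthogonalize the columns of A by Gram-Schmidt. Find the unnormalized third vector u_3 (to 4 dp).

c_1 = (-2, -4, -3); ‖c_1‖ = 5.3852, so e_1 = (-0.3714, -0.7428, -0.5571).
e_1·c_2 = (-0.3714)·1 + (-0.7428)·4 + (-0.5571)·(-2) = -2.2283.
u_2 = c_2 + 2.2283·e_1 = (0.1724, 2.3448, -3.2414).
‖u_2‖ = 4.0043, so e_2 = (0.0431, 0.5856, -0.8095).
e_1·c_3 = (-0.3714)·2 + (-0.7428)·3 + (-0.5571)·(-4) = -0.7428; e_2·c_3 = 0.0431·2 + 0.5856·3 + (-0.8095)·(-4) = 5.0807.
u_3 = c_3 + 0.7428·e_1 − 5.0807·e_2 = (1.5054, -0.5269, -0.3011).

u_3 = (1.5054, -0.5269, -0.3011)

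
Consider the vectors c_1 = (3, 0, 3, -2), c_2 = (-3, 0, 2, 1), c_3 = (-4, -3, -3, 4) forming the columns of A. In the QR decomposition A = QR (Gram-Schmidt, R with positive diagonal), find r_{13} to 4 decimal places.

q_1 = c_1/‖c_1‖ = (3, 0, 3, -2)/4.6904 = (0.6396, 0.0000, 0.6396, -0.4264).
r_{13} = q_1·c_3 = -6.1828.

r_{13} = -6.1828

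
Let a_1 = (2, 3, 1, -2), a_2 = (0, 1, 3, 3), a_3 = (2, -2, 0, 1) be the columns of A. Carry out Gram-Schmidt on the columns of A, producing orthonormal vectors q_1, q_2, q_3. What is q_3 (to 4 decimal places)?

q_3 = (0.8611, -0.4882, 0.0227, 0.1401)

q_1 = a_1/‖a_1‖ = (2, 3, 1, -2)/4.2426 = (0.4714, 0.7071, 0.2357, -0.4714).
r_{12} = q_1·a_2 = 0.0000.
u_2 = a_2 + 0.0000·q_1 = (0.0000, 1.0000, 3.0000, 3.0000).
‖u_2‖ = 4.3589, so q_2 = (0.0000, 0.2294, 0.6882, 0.6882).
r_{13} = q_1·a_3 = -0.9428; r_{23} = q_2·a_3 = 0.2294.
u_3 = a_3 + 0.9428·q_1 − 0.2294·q_2 = (2.4444, -1.3860, 0.0643, 0.3977).
‖u_3‖ = 2.8387, so q_3 = (0.8611, -0.4882, 0.0227, 0.1401).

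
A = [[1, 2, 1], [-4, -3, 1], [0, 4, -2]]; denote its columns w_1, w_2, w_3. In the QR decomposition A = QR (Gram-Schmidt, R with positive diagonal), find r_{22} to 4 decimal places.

e_1 = w_1/‖w_1‖ = (1, -4, 0)/4.1231 = (0.2425, -0.9701, 0.0000).
r_{12} = e_1·w_2 = 3.3955.
u_2 = w_2 − 3.3955·e_1 = (1.1765, 0.2941, 4.0000).
r_{22} = ‖u_2‖ = 4.1798.

r_{22} = 4.1798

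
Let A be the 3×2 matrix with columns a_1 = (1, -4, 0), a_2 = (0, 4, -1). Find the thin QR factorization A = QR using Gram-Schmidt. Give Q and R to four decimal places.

q_1 = a_1/‖a_1‖ = (1, -4, 0)/4.1231 = (0.2425, -0.9701, 0.0000).
r_{12} = q_1·a_2 = -3.8806.
u_2 = a_2 + 3.8806·q_1 = (0.9412, 0.2353, -1.0000).
‖u_2‖ = 1.3933, so q_2 = (0.6755, 0.1689, -0.7177).

Q = [[0.2425, 0.6755], [-0.9701, 0.1689], [0.0000, -0.7177]], R = [[4.1231, -3.8806], [0.0000, 1.3933]]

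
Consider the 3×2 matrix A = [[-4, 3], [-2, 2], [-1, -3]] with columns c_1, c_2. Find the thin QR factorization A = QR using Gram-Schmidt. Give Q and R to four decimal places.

Q = [[-0.8729, 0.1402], [-0.4364, 0.2040], [-0.2182, -0.9689]], R = [[4.5826, -2.8368], [0.0000, 3.7353]]

c_1 = (-4, -2, -1); ‖c_1‖ = 4.5826, so e_1 = (-0.8729, -0.4364, -0.2182).
e_1·c_2 = (-0.8729)·3 + (-0.4364)·2 + (-0.2182)·(-3) = -2.8368.
u_2 = c_2 + 2.8368·e_1 = (0.5238, 0.7619, -3.6190).
‖u_2‖ = 3.7353, so e_2 = (0.1402, 0.2040, -0.9689).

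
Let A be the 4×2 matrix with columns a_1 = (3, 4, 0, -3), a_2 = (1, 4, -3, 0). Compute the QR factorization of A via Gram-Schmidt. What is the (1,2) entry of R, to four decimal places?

r_{12} = 3.2585

a_1 = (3, 4, 0, -3); ‖a_1‖ = 5.8310, so e_1 = (0.5145, 0.6860, 0.0000, -0.5145).
r_{12} = e_1·a_2 = 3.2585.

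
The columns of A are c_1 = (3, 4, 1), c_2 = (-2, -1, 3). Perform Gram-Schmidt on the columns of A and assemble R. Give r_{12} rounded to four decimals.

r_{12} = -1.3728

e_1 = c_1/‖c_1‖ = (3, 4, 1)/5.0990 = (0.5883, 0.7845, 0.1961).
r_{12} = e_1·c_2 = -1.3728.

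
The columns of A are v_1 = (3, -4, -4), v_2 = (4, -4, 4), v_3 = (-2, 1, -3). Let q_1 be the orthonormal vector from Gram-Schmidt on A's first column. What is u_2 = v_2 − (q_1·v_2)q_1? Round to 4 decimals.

u_2 = (3.1220, -2.8293, 5.1707)

q_1 = v_1/‖v_1‖ = (3, -4, -4)/6.4031 = (0.4685, -0.6247, -0.6247).
r_{12} = q_1·v_2 = 1.8741.
u_2 = v_2 − 1.8741·q_1 = (3.1220, -2.8293, 5.1707).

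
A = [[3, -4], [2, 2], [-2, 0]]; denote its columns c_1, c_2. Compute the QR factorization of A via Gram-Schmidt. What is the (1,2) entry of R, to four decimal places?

r_{12} = -1.9403

c_1 = (3, 2, -2); ‖c_1‖ = 4.1231, so q_1 = (0.7276, 0.4851, -0.4851).
r_{12} = q_1·c_2 = -1.9403.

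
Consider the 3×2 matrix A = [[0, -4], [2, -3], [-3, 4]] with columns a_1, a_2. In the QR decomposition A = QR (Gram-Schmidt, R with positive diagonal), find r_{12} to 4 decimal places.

a_1 = (0, 2, -3); ‖a_1‖ = 3.6056, so e_1 = (0.0000, 0.5547, -0.8321).
r_{12} = e_1·a_2 = -4.9923.

r_{12} = -4.9923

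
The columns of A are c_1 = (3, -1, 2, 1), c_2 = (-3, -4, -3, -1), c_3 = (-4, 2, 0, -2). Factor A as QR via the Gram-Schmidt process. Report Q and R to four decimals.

Q = [[0.7746, -0.1191, -0.4248], [-0.2582, -0.9524, -0.1555], [0.5164, -0.2778, 0.7777], [0.2582, -0.0397, -0.4364]], R = [[3.8730, -3.0984, -4.1312], [0.0000, 5.0398, -1.3492], [0.0000, 0.0000, 2.2612]]

c_1 = (3, -1, 2, 1); ‖c_1‖ = 3.8730, so q_1 = (0.7746, -0.2582, 0.5164, 0.2582).
q_1·c_2 = 0.7746·(-3) + (-0.2582)·(-4) + 0.5164·(-3) + 0.2582·(-1) = -3.0984.
u_2 = c_2 + 3.0984·q_1 = (-0.6000, -4.8000, -1.4000, -0.2000).
‖u_2‖ = 5.0398, so q_2 = (-0.1191, -0.9524, -0.2778, -0.0397).
q_1·c_3 = 0.7746·(-4) + (-0.2582)·2 + 0.5164·0 + 0.2582·(-2) = -4.1312; q_2·c_3 = (-0.1191)·(-4) + (-0.9524)·2 + (-0.2778)·0 + (-0.0397)·(-2) = -1.3492.
u_3 = c_3 + 4.1312·q_1 + 1.3492·q_2 = (-0.9606, -0.3517, 1.7585, -0.9869).
‖u_3‖ = 2.2612, so q_3 = (-0.4248, -0.1555, 0.7777, -0.4364).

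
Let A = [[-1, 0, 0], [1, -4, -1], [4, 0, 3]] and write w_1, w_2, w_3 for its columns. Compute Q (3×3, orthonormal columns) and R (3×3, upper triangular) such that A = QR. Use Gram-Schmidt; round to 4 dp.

w_1 = (-1, 1, 4); ‖w_1‖ = 4.2426, so e_1 = (-0.2357, 0.2357, 0.9428).
e_1·w_2 = (-0.2357)·0 + 0.2357·(-4) + 0.9428·0 = -0.9428.
u_2 = w_2 + 0.9428·e_1 = (-0.2222, -3.7778, 0.8889).
‖u_2‖ = 3.8873, so e_2 = (-0.0572, -0.9718, 0.2287).
e_1·w_3 = (-0.2357)·0 + 0.2357·(-1) + 0.9428·3 = 2.5927; e_2·w_3 = (-0.0572)·0 + (-0.9718)·(-1) + 0.2287·3 = 1.6578.
u_3 = w_3 − 2.5927·e_1 − 1.6578·e_2 = (0.7059, 0.0000, 0.1765).
‖u_3‖ = 0.7276, so e_3 = (0.9701, 0.0000, 0.2425).

Q = [[-0.2357, -0.0572, 0.9701], [0.2357, -0.9718, 0.0000], [0.9428, 0.2287, 0.2425]], R = [[4.2426, -0.9428, 2.5927], [0.0000, 3.8873, 1.6578], [0.0000, 0.0000, 0.7276]]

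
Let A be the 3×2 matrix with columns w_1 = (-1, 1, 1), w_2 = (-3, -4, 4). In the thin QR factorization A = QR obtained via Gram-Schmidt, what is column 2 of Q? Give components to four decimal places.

w_1 = (-1, 1, 1); ‖w_1‖ = 1.7321, so e_1 = (-0.5774, 0.5774, 0.5774).
e_1·w_2 = (-0.5774)·(-3) + 0.5774·(-4) + 0.5774·4 = 1.7321.
u_2 = w_2 − 1.7321·e_1 = (-2.0000, -5.0000, 3.0000).
‖u_2‖ = 6.1644, so e_2 = (-0.3244, -0.8111, 0.4867).

e_2 = (-0.3244, -0.8111, 0.4867)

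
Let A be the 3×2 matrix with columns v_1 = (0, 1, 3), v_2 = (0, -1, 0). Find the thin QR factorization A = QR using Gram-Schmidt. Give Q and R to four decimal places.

e_1 = v_1/‖v_1‖ = (0, 1, 3)/3.1623 = (0.0000, 0.3162, 0.9487).
r_{12} = e_1·v_2 = -0.3162.
u_2 = v_2 + 0.3162·e_1 = (0.0000, -0.9000, 0.3000).
‖u_2‖ = 0.9487, so e_2 = (0.0000, -0.9487, 0.3162).

Q = [[0.0000, 0.0000], [0.3162, -0.9487], [0.9487, 0.3162]], R = [[3.1623, -0.3162], [0.0000, 0.9487]]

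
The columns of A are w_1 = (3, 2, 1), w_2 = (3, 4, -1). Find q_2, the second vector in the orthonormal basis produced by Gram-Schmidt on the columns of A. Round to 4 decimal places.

q_2 = (-0.1543, 0.6172, -0.7715)

w_1 = (3, 2, 1); ‖w_1‖ = 3.7417, so q_1 = (0.8018, 0.5345, 0.2673).
q_1·w_2 = 0.8018·3 + 0.5345·4 + 0.2673·(-1) = 4.2762.
u_2 = w_2 − 4.2762·q_1 = (-0.4286, 1.7143, -2.1429).
‖u_2‖ = 2.7775, so q_2 = (-0.1543, 0.6172, -0.7715).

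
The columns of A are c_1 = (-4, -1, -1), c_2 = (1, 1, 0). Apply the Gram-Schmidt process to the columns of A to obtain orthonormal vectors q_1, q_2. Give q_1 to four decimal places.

c_1 = (-4, -1, -1); ‖c_1‖ = 4.2426, so q_1 = (-0.9428, -0.2357, -0.2357).

q_1 = (-0.9428, -0.2357, -0.2357)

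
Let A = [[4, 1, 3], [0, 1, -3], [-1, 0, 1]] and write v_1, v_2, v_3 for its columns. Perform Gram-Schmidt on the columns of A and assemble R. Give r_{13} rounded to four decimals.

r_{13} = 2.6679

v_1 = (4, 0, -1); ‖v_1‖ = 4.1231, so e_1 = (0.9701, 0.0000, -0.2425).
r_{13} = e_1·v_3 = 2.6679.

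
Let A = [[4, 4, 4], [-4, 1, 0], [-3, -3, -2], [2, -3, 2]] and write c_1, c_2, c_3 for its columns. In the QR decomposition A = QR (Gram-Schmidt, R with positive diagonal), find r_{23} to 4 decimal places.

e_1 = c_1/‖c_1‖ = (4, -4, -3, 2)/6.7082 = (0.5963, -0.5963, -0.4472, 0.2981).
r_{12} = e_1·c_2 = 2.2361.
u_2 = c_2 − 2.2361·e_1 = (2.6667, 2.3333, -2.0000, -3.6667).
‖u_2‖ = 5.4772, so e_2 = (0.4869, 0.4260, -0.3651, -0.6694).
r_{23} = e_2·c_3 = 1.3389.

r_{23} = 1.3389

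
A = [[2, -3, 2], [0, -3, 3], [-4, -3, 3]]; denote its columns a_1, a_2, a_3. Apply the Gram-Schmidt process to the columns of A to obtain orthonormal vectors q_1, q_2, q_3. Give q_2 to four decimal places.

a_1 = (2, 0, -4); ‖a_1‖ = 4.4721, so q_1 = (0.4472, 0.0000, -0.8944).
q_1·a_2 = 0.4472·(-3) + 0.0000·(-3) + (-0.8944)·(-3) = 1.3416.
u_2 = a_2 − 1.3416·q_1 = (-3.6000, -3.0000, -1.8000).
‖u_2‖ = 5.0200, so q_2 = (-0.7171, -0.5976, -0.3586).

q_2 = (-0.7171, -0.5976, -0.3586)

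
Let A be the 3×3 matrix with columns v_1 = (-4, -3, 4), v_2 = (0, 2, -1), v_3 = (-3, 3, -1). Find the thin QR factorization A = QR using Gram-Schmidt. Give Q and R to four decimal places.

Q = [[-0.6247, -0.6096, -0.4880], [-0.4685, 0.7925, -0.3904], [0.6247, -0.0152, -0.7807]], R = [[6.4031, -1.5617, -0.1562], [0.0000, 1.6003, 4.2218], [0.0000, 0.0000, 1.0735]]

v_1 = (-4, -3, 4); ‖v_1‖ = 6.4031, so e_1 = (-0.6247, -0.4685, 0.6247).
e_1·v_2 = (-0.6247)·0 + (-0.4685)·2 + 0.6247·(-1) = -1.5617.
u_2 = v_2 + 1.5617·e_1 = (-0.9756, 1.2683, -0.0244).
‖u_2‖ = 1.6003, so e_2 = (-0.6096, 0.7925, -0.0152).
e_1·v_3 = (-0.6247)·(-3) + (-0.4685)·3 + 0.6247·(-1) = -0.1562; e_2·v_3 = (-0.6096)·(-3) + 0.7925·3 + (-0.0152)·(-1) = 4.2218.
u_3 = v_3 + 0.1562·e_1 − 4.2218·e_2 = (-0.5238, -0.4190, -0.8381).
‖u_3‖ = 1.0735, so e_3 = (-0.4880, -0.3904, -0.7807).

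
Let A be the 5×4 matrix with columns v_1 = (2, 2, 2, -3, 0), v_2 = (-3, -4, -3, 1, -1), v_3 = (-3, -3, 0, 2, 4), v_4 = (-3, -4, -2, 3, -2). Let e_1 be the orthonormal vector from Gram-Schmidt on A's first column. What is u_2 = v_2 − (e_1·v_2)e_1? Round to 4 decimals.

v_1 = (2, 2, 2, -3, 0); ‖v_1‖ = 4.5826, so e_1 = (0.4364, 0.4364, 0.4364, -0.6547, 0.0000).
e_1·v_2 = 0.4364·(-3) + 0.4364·(-4) + 0.4364·(-3) + (-0.6547)·1 + 0.0000·(-1) = -5.0190.
u_2 = v_2 + 5.0190·e_1 = (-0.8095, -1.8095, -0.8095, -2.2857, -1.0000).

u_2 = (-0.8095, -1.8095, -0.8095, -2.2857, -1.0000)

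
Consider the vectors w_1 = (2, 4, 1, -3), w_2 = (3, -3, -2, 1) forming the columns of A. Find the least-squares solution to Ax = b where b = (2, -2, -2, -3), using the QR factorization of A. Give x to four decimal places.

e_1 = w_1/‖w_1‖ = (2, 4, 1, -3)/5.4772 = (0.3651, 0.7303, 0.1826, -0.5477).
r_{12} = e_1·w_2 = -2.0083.
u_2 = w_2 + 2.0083·e_1 = (3.7333, -1.5333, -1.6333, -0.1000).
‖u_2‖ = 4.3551, so e_2 = (0.8572, -0.3521, -0.3750, -0.0230).
Qᵀb = (0.5477, 3.2376).
Back-substitute: x_2 = 3.2376/4.3551 = 0.7434.
x_1 = (0.5477 + 2.0083·0.7434)/5.4772 = 0.3726.

x = (0.3726, 0.7434)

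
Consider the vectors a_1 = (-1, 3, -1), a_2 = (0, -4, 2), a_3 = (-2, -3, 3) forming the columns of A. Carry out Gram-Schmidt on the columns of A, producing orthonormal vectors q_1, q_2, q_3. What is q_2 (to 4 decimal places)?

a_1 = (-1, 3, -1); ‖a_1‖ = 3.3166, so q_1 = (-0.3015, 0.9045, -0.3015).
q_1·a_2 = (-0.3015)·0 + 0.9045·(-4) + (-0.3015)·2 = -4.2212.
u_2 = a_2 + 4.2212·q_1 = (-1.2727, -0.1818, 0.7273).
‖u_2‖ = 1.4771, so q_2 = (-0.8616, -0.1231, 0.4924).

q_2 = (-0.8616, -0.1231, 0.4924)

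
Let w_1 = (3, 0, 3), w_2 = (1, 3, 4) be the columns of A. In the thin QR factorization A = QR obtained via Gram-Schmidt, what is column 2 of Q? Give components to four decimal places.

e_2 = (-0.4082, 0.8165, 0.4082)

w_1 = (3, 0, 3); ‖w_1‖ = 4.2426, so e_1 = (0.7071, 0.0000, 0.7071).
e_1·w_2 = 0.7071·1 + 0.0000·3 + 0.7071·4 = 3.5355.
u_2 = w_2 − 3.5355·e_1 = (-1.5000, 3.0000, 1.5000).
‖u_2‖ = 3.6742, so e_2 = (-0.4082, 0.8165, 0.4082).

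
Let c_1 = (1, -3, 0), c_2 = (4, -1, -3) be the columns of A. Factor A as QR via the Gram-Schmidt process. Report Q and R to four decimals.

c_1 = (1, -3, 0); ‖c_1‖ = 3.1623, so q_1 = (0.3162, -0.9487, 0.0000).
q_1·c_2 = 0.3162·4 + (-0.9487)·(-1) + 0.0000·(-3) = 2.2136.
u_2 = c_2 − 2.2136·q_1 = (3.3000, 1.1000, -3.0000).
‖u_2‖ = 4.5935, so q_2 = (0.7184, 0.2395, -0.6531).

Q = [[0.3162, 0.7184], [-0.9487, 0.2395], [0.0000, -0.6531]], R = [[3.1623, 2.2136], [0.0000, 4.5935]]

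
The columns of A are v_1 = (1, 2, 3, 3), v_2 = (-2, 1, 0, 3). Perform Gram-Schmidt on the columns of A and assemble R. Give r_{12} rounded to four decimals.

r_{12} = 1.8766

v_1 = (1, 2, 3, 3); ‖v_1‖ = 4.7958, so q_1 = (0.2085, 0.4170, 0.6255, 0.6255).
r_{12} = q_1·v_2 = 1.8766.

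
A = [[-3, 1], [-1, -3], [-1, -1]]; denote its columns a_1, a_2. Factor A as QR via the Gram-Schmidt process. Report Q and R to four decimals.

Q = [[-0.9045, 0.3853], [-0.3015, -0.8808], [-0.3015, -0.2752]], R = [[3.3166, 0.3015], [0.0000, 3.3029]]

a_1 = (-3, -1, -1); ‖a_1‖ = 3.3166, so q_1 = (-0.9045, -0.3015, -0.3015).
q_1·a_2 = (-0.9045)·1 + (-0.3015)·(-3) + (-0.3015)·(-1) = 0.3015.
u_2 = a_2 − 0.3015·q_1 = (1.2727, -2.9091, -0.9091).
‖u_2‖ = 3.3029, so q_2 = (0.3853, -0.8808, -0.2752).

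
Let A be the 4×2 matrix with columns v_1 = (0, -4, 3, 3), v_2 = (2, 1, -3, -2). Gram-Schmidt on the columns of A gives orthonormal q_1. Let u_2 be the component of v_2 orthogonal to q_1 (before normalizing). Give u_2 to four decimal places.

u_2 = (2.0000, -1.2353, -1.3235, -0.3235)

q_1 = v_1/‖v_1‖ = (0, -4, 3, 3)/5.8310 = (0.0000, -0.6860, 0.5145, 0.5145).
r_{12} = q_1·v_2 = -3.2585.
u_2 = v_2 + 3.2585·q_1 = (2.0000, -1.2353, -1.3235, -0.3235).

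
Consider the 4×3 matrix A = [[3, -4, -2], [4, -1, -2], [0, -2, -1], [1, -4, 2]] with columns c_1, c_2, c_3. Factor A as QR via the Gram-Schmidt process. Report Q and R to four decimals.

c_1 = (3, 4, 0, 1); ‖c_1‖ = 5.0990, so q_1 = (0.5883, 0.7845, 0.0000, 0.1961).
q_1·c_2 = 0.5883·(-4) + 0.7845·(-1) + 0.0000·(-2) + 0.1961·(-4) = -3.9223.
u_2 = c_2 + 3.9223·q_1 = (-1.6923, 2.0769, -2.0000, -3.2308).
‖u_2‖ = 4.6492, so q_2 = (-0.3640, 0.4467, -0.4302, -0.6949).
q_1·c_3 = 0.5883·(-2) + 0.7845·(-2) + 0.0000·(-1) + 0.1961·2 = -2.3534; q_2·c_3 = (-0.3640)·(-2) + 0.4467·(-2) + (-0.4302)·(-1) + (-0.6949)·2 = -1.1251.
u_3 = c_3 + 2.3534·q_1 + 1.1251·q_2 = (-1.0249, 0.3488, -1.4840, 1.6797).
‖u_3‖ = 2.4891, so q_3 = (-0.4118, 0.1401, -0.5962, 0.6748).

Q = [[0.5883, -0.3640, -0.4118], [0.7845, 0.4467, 0.1401], [0.0000, -0.4302, -0.5962], [0.1961, -0.6949, 0.6748]], R = [[5.0990, -3.9223, -2.3534], [0.0000, 4.6492, -1.1251], [0.0000, 0.0000, 2.4891]]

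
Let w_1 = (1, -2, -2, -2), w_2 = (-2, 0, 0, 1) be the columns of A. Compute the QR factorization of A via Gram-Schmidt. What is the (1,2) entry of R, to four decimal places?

r_{12} = -1.1094

e_1 = w_1/‖w_1‖ = (1, -2, -2, -2)/3.6056 = (0.2774, -0.5547, -0.5547, -0.5547).
r_{12} = e_1·w_2 = -1.1094.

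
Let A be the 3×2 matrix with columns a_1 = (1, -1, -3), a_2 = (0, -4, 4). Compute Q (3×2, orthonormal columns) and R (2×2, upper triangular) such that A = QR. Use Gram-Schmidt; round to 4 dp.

a_1 = (1, -1, -3); ‖a_1‖ = 3.3166, so q_1 = (0.3015, -0.3015, -0.9045).
q_1·a_2 = 0.3015·0 + (-0.3015)·(-4) + (-0.9045)·4 = -2.4121.
u_2 = a_2 + 2.4121·q_1 = (0.7273, -4.7273, 1.8182).
‖u_2‖ = 5.1168, so q_2 = (0.1421, -0.9239, 0.3553).

Q = [[0.3015, 0.1421], [-0.3015, -0.9239], [-0.9045, 0.3553]], R = [[3.3166, -2.4121], [0.0000, 5.1168]]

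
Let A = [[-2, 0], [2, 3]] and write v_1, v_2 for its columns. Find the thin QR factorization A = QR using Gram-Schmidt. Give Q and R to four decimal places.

Q = [[-0.7071, 0.7071], [0.7071, 0.7071]], R = [[2.8284, 2.1213], [0.0000, 2.1213]]

v_1 = (-2, 2); ‖v_1‖ = 2.8284, so e_1 = (-0.7071, 0.7071).
e_1·v_2 = (-0.7071)·0 + 0.7071·3 = 2.1213.
u_2 = v_2 − 2.1213·e_1 = (1.5000, 1.5000).
‖u_2‖ = 2.1213, so e_2 = (0.7071, 0.7071).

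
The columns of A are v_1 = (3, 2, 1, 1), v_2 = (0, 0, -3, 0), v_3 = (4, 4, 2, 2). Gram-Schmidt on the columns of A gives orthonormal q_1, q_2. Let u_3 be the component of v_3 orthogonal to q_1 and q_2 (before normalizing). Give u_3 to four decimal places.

v_1 = (3, 2, 1, 1); ‖v_1‖ = 3.8730, so q_1 = (0.7746, 0.5164, 0.2582, 0.2582).
q_1·v_2 = 0.7746·0 + 0.5164·0 + 0.2582·(-3) + 0.2582·0 = -0.7746.
u_2 = v_2 + 0.7746·q_1 = (0.6000, 0.4000, -2.8000, 0.2000).
‖u_2‖ = 2.8983, so q_2 = (0.2070, 0.1380, -0.9661, 0.0690).
q_1·v_3 = 0.7746·4 + 0.5164·4 + 0.2582·2 + 0.2582·2 = 6.1968; q_2·v_3 = 0.2070·4 + 0.1380·4 + (-0.9661)·2 + 0.0690·2 = -0.4140.
u_3 = v_3 − 6.1968·q_1 + 0.4140·q_2 = (-0.7143, 0.8571, 0.0000, 0.4286).

u_3 = (-0.7143, 0.8571, 0.0000, 0.4286)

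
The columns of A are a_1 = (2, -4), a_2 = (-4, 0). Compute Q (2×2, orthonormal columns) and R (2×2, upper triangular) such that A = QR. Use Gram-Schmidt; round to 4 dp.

Q = [[0.4472, -0.8944], [-0.8944, -0.4472]], R = [[4.4721, -1.7889], [0.0000, 3.5777]]

a_1 = (2, -4); ‖a_1‖ = 4.4721, so e_1 = (0.4472, -0.8944).
e_1·a_2 = 0.4472·(-4) + (-0.8944)·0 = -1.7889.
u_2 = a_2 + 1.7889·e_1 = (-3.2000, -1.6000).
‖u_2‖ = 3.5777, so e_2 = (-0.8944, -0.4472).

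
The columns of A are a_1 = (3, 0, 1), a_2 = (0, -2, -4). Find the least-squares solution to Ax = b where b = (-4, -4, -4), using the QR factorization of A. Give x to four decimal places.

x = (-1.2174, 0.9565)

e_1 = a_1/‖a_1‖ = (3, 0, 1)/3.1623 = (0.9487, 0.0000, 0.3162).
r_{12} = e_1·a_2 = -1.2649.
u_2 = a_2 + 1.2649·e_1 = (1.2000, -2.0000, -3.6000).
‖u_2‖ = 4.2895, so e_2 = (0.2798, -0.4663, -0.8393).
Qᵀb = (-5.0596, 4.1030).
Back-substitute: x_2 = 4.1030/4.2895 = 0.9565.
x_1 = (-5.0596 + 1.2649·0.9565)/3.1623 = -1.2174.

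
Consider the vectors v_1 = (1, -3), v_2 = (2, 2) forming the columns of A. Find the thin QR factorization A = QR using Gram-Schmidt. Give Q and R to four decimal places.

v_1 = (1, -3); ‖v_1‖ = 3.1623, so q_1 = (0.3162, -0.9487).
q_1·v_2 = 0.3162·2 + (-0.9487)·2 = -1.2649.
u_2 = v_2 + 1.2649·q_1 = (2.4000, 0.8000).
‖u_2‖ = 2.5298, so q_2 = (0.9487, 0.3162).

Q = [[0.3162, 0.9487], [-0.9487, 0.3162]], R = [[3.1623, -1.2649], [0.0000, 2.5298]]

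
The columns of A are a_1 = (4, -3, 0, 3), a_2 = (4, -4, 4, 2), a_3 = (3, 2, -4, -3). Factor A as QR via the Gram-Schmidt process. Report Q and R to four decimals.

a_1 = (4, -3, 0, 3); ‖a_1‖ = 5.8310, so e_1 = (0.6860, -0.5145, 0.0000, 0.5145).
e_1·a_2 = 0.6860·4 + (-0.5145)·(-4) + 0.0000·4 + 0.5145·2 = 5.8310.
u_2 = a_2 − 5.8310·e_1 = (0.0000, -1.0000, 4.0000, -1.0000).
‖u_2‖ = 4.2426, so e_2 = (0.0000, -0.2357, 0.9428, -0.2357).
e_1·a_3 = 0.6860·3 + (-0.5145)·2 + 0.0000·(-4) + 0.5145·(-3) = -0.5145; e_2·a_3 = 0.0000·3 + (-0.2357)·2 + 0.9428·(-4) + (-0.2357)·(-3) = -3.5355.
u_3 = a_3 + 0.5145·e_1 + 3.5355·e_2 = (3.3529, 0.9020, -0.6667, -3.5686).
‖u_3‖ = 5.0235, so e_3 = (0.6675, 0.1795, -0.1327, -0.7104).

Q = [[0.6860, 0.0000, 0.6675], [-0.5145, -0.2357, 0.1795], [0.0000, 0.9428, -0.1327], [0.5145, -0.2357, -0.7104]], R = [[5.8310, 5.8310, -0.5145], [0.0000, 4.2426, -3.5355], [0.0000, 0.0000, 5.0235]]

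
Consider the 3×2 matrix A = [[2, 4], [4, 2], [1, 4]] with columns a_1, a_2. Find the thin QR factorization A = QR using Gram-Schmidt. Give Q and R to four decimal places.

a_1 = (2, 4, 1); ‖a_1‖ = 4.5826, so q_1 = (0.4364, 0.8729, 0.2182).
q_1·a_2 = 0.4364·4 + 0.8729·2 + 0.2182·4 = 4.3644.
u_2 = a_2 − 4.3644·q_1 = (2.0952, -1.8095, 3.0476).
‖u_2‖ = 4.1173, so q_2 = (0.5089, -0.4395, 0.7402).

Q = [[0.4364, 0.5089], [0.8729, -0.4395], [0.2182, 0.7402]], R = [[4.5826, 4.3644], [0.0000, 4.1173]]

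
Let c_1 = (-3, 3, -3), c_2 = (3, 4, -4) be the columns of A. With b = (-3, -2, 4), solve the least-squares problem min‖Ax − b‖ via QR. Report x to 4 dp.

x = (0.1429, -0.8571)

c_1 = (-3, 3, -3); ‖c_1‖ = 5.1962, so q_1 = (-0.5774, 0.5774, -0.5774).
q_1·c_2 = (-0.5774)·3 + 0.5774·4 + (-0.5774)·(-4) = 2.8868.
u_2 = c_2 − 2.8868·q_1 = (4.6667, 2.3333, -2.3333).
‖u_2‖ = 5.7155, so q_2 = (0.8165, 0.4082, -0.4082).
Qᵀb = (-1.7321, -4.8990).
Back-substitute: x_2 = -4.8990/5.7155 = -0.8571.
x_1 = (-1.7321 − 2.8868·(-0.8571))/5.1962 = 0.1429.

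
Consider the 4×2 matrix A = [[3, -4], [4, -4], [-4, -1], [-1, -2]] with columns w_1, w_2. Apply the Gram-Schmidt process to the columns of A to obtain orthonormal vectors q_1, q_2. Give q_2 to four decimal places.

q_2 = (-0.4812, -0.3774, -0.6132, -0.5000)

w_1 = (3, 4, -4, -1); ‖w_1‖ = 6.4807, so q_1 = (0.4629, 0.6172, -0.6172, -0.1543).
q_1·w_2 = 0.4629·(-4) + 0.6172·(-4) + (-0.6172)·(-1) + (-0.1543)·(-2) = -3.3947.
u_2 = w_2 + 3.3947·q_1 = (-2.4286, -1.9048, -3.0952, -2.5238).
‖u_2‖ = 5.0474, so q_2 = (-0.4812, -0.3774, -0.6132, -0.5000).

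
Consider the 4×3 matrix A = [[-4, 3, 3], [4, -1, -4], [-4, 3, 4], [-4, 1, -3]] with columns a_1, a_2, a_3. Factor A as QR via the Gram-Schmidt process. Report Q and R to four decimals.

Q = [[-0.5000, 0.5000, -0.1000], [0.5000, 0.5000, -0.7000], [-0.5000, 0.5000, 0.1000], [-0.5000, -0.5000, -0.7000]], R = [[8.0000, -4.0000, -4.0000], [0.0000, 2.0000, 3.0000], [0.0000, 0.0000, 5.0000]]

q_1 = a_1/‖a_1‖ = (-4, 4, -4, -4)/8.0000 = (-0.5000, 0.5000, -0.5000, -0.5000).
r_{12} = q_1·a_2 = -4.0000.
u_2 = a_2 + 4.0000·q_1 = (1.0000, 1.0000, 1.0000, -1.0000).
‖u_2‖ = 2.0000, so q_2 = (0.5000, 0.5000, 0.5000, -0.5000).
r_{13} = q_1·a_3 = -4.0000; r_{23} = q_2·a_3 = 3.0000.
u_3 = a_3 + 4.0000·q_1 − 3.0000·q_2 = (-0.5000, -3.5000, 0.5000, -3.5000).
‖u_3‖ = 5.0000, so q_3 = (-0.1000, -0.7000, 0.1000, -0.7000).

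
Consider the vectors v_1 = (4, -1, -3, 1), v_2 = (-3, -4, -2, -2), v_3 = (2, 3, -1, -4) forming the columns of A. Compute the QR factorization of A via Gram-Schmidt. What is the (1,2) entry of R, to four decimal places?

v_1 = (4, -1, -3, 1); ‖v_1‖ = 5.1962, so e_1 = (0.7698, -0.1925, -0.5774, 0.1925).
r_{12} = e_1·v_2 = -0.7698.

r_{12} = -0.7698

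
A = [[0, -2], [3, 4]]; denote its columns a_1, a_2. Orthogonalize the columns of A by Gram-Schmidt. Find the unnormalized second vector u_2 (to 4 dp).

e_1 = a_1/‖a_1‖ = (0, 3)/3.0000 = (0.0000, 1.0000).
r_{12} = e_1·a_2 = 4.0000.
u_2 = a_2 − 4.0000·e_1 = (-2.0000, 0.0000).

u_2 = (-2.0000, 0.0000)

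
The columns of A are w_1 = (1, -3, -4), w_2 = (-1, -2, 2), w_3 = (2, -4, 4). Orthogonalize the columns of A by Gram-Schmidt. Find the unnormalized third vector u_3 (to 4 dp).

u_3 = (3.4844, -0.4978, 1.2444)

q_1 = w_1/‖w_1‖ = (1, -3, -4)/5.0990 = (0.1961, -0.5883, -0.7845).
r_{12} = q_1·w_2 = -0.5883.
u_2 = w_2 + 0.5883·q_1 = (-0.8846, -2.3462, 1.5385).
‖u_2‖ = 2.9417, so q_2 = (-0.3007, -0.7975, 0.5230).
r_{13} = q_1·w_3 = -0.3922; r_{23} = q_2·w_3 = 4.6806.
u_3 = w_3 + 0.3922·q_1 − 4.6806·q_2 = (3.4844, -0.4978, 1.2444).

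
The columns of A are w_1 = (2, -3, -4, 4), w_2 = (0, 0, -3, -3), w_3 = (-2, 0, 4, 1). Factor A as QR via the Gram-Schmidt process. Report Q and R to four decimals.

Q = [[0.2981, 0.0000, -0.7687], [-0.4472, 0.0000, -0.6362], [-0.5963, -0.7071, 0.0464], [0.5963, -0.7071, -0.0464]], R = [[6.7082, 0.0000, -2.3851], [0.0000, 4.2426, -3.5355], [0.0000, 0.0000, 1.6766]]

e_1 = w_1/‖w_1‖ = (2, -3, -4, 4)/6.7082 = (0.2981, -0.4472, -0.5963, 0.5963).
r_{12} = e_1·w_2 = 0.0000.
u_2 = w_2 − 0.0000·e_1 = (0.0000, 0.0000, -3.0000, -3.0000).
‖u_2‖ = 4.2426, so e_2 = (0.0000, 0.0000, -0.7071, -0.7071).
r_{13} = e_1·w_3 = -2.3851; r_{23} = e_2·w_3 = -3.5355.
u_3 = w_3 + 2.3851·e_1 + 3.5355·e_2 = (-1.2889, -1.0667, 0.0778, -0.0778).
‖u_3‖ = 1.6766, so e_3 = (-0.7687, -0.6362, 0.0464, -0.0464).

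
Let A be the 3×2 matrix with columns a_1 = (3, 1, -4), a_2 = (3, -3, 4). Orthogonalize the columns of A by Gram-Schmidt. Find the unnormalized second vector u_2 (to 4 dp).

u_2 = (4.1538, -2.6154, 2.4615)

a_1 = (3, 1, -4); ‖a_1‖ = 5.0990, so e_1 = (0.5883, 0.1961, -0.7845).
e_1·a_2 = 0.5883·3 + 0.1961·(-3) + (-0.7845)·4 = -1.9612.
u_2 = a_2 + 1.9612·e_1 = (4.1538, -2.6154, 2.4615).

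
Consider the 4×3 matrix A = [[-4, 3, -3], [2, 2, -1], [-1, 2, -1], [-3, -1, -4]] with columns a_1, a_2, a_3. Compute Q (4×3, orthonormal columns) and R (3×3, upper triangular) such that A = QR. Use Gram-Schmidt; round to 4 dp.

a_1 = (-4, 2, -1, -3); ‖a_1‖ = 5.4772, so e_1 = (-0.7303, 0.3651, -0.1826, -0.5477).
e_1·a_2 = (-0.7303)·3 + 0.3651·2 + (-0.1826)·2 + (-0.5477)·(-1) = -1.2780.
u_2 = a_2 + 1.2780·e_1 = (2.0667, 2.4667, 1.7667, -1.7000).
‖u_2‖ = 4.0456, so e_2 = (0.5108, 0.6097, 0.4367, -0.4202).
e_1·a_3 = (-0.7303)·(-3) + 0.3651·(-1) + (-0.1826)·(-1) + (-0.5477)·(-4) = 4.1992; e_2·a_3 = 0.5108·(-3) + 0.6097·(-1) + 0.4367·(-1) + (-0.4202)·(-4) = -0.8981.
u_3 = a_3 − 4.1992·e_1 + 0.8981·e_2 = (0.5255, -1.9857, 0.1589, -2.0774).
‖u_3‖ = 2.9258, so e_3 = (0.1796, -0.6787, 0.0543, -0.7100).

Q = [[-0.7303, 0.5108, 0.1796], [0.3651, 0.6097, -0.6787], [-0.1826, 0.4367, 0.0543], [-0.5477, -0.4202, -0.7100]], R = [[5.4772, -1.2780, 4.1992], [0.0000, 4.0456, -0.8981], [0.0000, 0.0000, 2.9258]]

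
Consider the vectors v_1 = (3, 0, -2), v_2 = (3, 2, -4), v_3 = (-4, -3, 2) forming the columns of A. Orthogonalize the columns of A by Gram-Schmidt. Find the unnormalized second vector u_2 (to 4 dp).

q_1 = v_1/‖v_1‖ = (3, 0, -2)/3.6056 = (0.8321, 0.0000, -0.5547).
r_{12} = q_1·v_2 = 4.7150.
u_2 = v_2 − 4.7150·q_1 = (-0.9231, 2.0000, -1.3846).

u_2 = (-0.9231, 2.0000, -1.3846)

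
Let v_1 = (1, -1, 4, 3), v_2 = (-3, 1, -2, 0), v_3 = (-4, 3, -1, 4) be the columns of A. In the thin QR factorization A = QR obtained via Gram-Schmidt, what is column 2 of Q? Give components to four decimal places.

v_1 = (1, -1, 4, 3); ‖v_1‖ = 5.1962, so q_1 = (0.1925, -0.1925, 0.7698, 0.5774).
q_1·v_2 = 0.1925·(-3) + (-0.1925)·1 + 0.7698·(-2) + 0.5774·0 = -2.3094.
u_2 = v_2 + 2.3094·q_1 = (-2.5556, 0.5556, -0.2222, 1.3333).
‖u_2‖ = 2.9439, so q_2 = (-0.8681, 0.1887, -0.0755, 0.4529).

q_2 = (-0.8681, 0.1887, -0.0755, 0.4529)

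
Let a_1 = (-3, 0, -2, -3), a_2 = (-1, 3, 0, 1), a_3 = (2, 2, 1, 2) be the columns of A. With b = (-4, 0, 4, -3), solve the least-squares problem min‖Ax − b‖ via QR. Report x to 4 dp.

a_1 = (-3, 0, -2, -3); ‖a_1‖ = 4.6904, so q_1 = (-0.6396, 0.0000, -0.4264, -0.6396).
q_1·a_2 = (-0.6396)·(-1) + 0.0000·3 + (-0.4264)·0 + (-0.6396)·1 = 0.0000.
u_2 = a_2 + 0.0000·q_1 = (-1.0000, 3.0000, 0.0000, 1.0000).
‖u_2‖ = 3.3166, so q_2 = (-0.3015, 0.9045, 0.0000, 0.3015).
q_1·a_3 = (-0.6396)·2 + 0.0000·2 + (-0.4264)·1 + (-0.6396)·2 = -2.9848; q_2·a_3 = (-0.3015)·2 + 0.9045·2 + 0.0000·1 + 0.3015·2 = 1.8091.
u_3 = a_3 + 2.9848·q_1 − 1.8091·q_2 = (0.6364, 0.3636, -0.2727, -0.4545).
‖u_3‖ = 0.9045, so q_3 = (0.7035, 0.4020, -0.3015, -0.5025).
Qᵀb = (2.7716, 0.3015, -2.5126).
Back-substitute: x_3 = -2.5126/0.9045 = -2.7778.
x_2 = (0.3015 − 1.8091·(-2.7778))/3.3166 = 1.6061.
x_1 = (2.7716 + 0.0000·1.6061 + 2.9848·(-2.7778))/4.6904 = -1.1768.

x = (-1.1768, 1.6061, -2.7778)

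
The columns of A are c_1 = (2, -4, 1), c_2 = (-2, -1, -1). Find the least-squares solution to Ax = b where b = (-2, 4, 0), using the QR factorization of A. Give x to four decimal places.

e_1 = c_1/‖c_1‖ = (2, -4, 1)/4.5826 = (0.4364, -0.8729, 0.2182).
r_{12} = e_1·c_2 = -0.2182.
u_2 = c_2 + 0.2182·e_1 = (-1.9048, -1.1905, -0.9524).
‖u_2‖ = 2.4398, so e_2 = (-0.7807, -0.4880, -0.3904).
Qᵀb = (-4.3644, -0.3904).
Back-substitute: x_2 = -0.3904/2.4398 = -0.1600.
x_1 = (-4.3644 + 0.2182·(-0.1600))/4.5826 = -0.9600.

x = (-0.9600, -0.1600)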